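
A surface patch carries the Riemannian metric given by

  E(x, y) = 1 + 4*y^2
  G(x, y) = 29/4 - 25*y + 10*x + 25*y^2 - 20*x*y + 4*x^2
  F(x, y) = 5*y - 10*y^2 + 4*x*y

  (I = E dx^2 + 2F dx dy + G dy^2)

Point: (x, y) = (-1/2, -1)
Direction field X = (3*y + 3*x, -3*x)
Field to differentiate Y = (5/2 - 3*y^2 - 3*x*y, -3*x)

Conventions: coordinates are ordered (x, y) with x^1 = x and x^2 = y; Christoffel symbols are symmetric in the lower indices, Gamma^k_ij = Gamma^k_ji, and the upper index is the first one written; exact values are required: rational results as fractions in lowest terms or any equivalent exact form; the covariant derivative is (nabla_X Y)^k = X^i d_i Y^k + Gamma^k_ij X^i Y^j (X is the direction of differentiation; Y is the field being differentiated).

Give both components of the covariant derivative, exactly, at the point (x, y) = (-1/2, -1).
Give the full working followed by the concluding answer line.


E = 5, F = -13, G = 173/4 at the point
E_x = 0, E_y = -8, F_x = -4, F_y = 23, G_x = 26, G_y = -65
EG - F^2 = 189/4;  g^inv = (4/189) * [[173/4, 13], [13, 5]]
first-kind symbols [ij,l] = (1/2)(d_i g_jl + d_j g_il - d_l g_ij): [xx,x] = E_x/2 = 0, [xx,y] = F_x - E_y/2 = 0, [xy,x] = E_y/2 = -4, [xy,y] = G_x/2 = 13, [yy,x] = F_y - G_x/2 = 10, [yy,y] = G_y/2 = -65/2
Gamma^x_ij = (G*[ij,x] - F*[ij,y])/(EG - F^2), Gamma^y_ij = (E*[ij,y] - F*[ij,x])/(EG - F^2)
Gamma_xxx = 0, Gamma_xxy = -16/189, Gamma_xyy = 40/189, Gamma_yxx = 0, Gamma_yxy = 52/189, Gamma_yyy = -130/189
X = (-9/2, 3/2), Y = (-2, 3/2) at the point

Answer: (nabla_X Y)^x = -239/252, (nabla_X Y)^y = 584/63


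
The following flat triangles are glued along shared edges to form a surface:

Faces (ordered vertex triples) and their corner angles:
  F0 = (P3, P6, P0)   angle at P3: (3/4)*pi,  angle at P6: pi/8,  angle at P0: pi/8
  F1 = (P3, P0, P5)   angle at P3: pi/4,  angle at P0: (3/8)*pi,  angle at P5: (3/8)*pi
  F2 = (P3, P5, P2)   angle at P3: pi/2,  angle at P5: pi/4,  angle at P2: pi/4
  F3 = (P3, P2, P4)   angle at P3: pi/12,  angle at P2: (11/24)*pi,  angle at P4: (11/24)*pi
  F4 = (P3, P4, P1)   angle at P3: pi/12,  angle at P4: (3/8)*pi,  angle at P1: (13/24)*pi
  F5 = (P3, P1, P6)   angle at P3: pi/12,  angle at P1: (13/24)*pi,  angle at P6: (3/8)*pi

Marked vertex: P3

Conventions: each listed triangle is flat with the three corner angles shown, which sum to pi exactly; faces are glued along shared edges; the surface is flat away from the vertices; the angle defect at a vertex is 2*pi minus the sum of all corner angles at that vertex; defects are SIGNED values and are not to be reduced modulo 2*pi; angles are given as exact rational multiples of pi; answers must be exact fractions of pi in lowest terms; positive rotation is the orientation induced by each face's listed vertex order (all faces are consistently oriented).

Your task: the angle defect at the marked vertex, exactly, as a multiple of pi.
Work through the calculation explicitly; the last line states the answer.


Sum of corner angles at P3: (7/4)*pi
defect = 2*pi - (7/4)*pi

Answer: defect(P3) = pi/4


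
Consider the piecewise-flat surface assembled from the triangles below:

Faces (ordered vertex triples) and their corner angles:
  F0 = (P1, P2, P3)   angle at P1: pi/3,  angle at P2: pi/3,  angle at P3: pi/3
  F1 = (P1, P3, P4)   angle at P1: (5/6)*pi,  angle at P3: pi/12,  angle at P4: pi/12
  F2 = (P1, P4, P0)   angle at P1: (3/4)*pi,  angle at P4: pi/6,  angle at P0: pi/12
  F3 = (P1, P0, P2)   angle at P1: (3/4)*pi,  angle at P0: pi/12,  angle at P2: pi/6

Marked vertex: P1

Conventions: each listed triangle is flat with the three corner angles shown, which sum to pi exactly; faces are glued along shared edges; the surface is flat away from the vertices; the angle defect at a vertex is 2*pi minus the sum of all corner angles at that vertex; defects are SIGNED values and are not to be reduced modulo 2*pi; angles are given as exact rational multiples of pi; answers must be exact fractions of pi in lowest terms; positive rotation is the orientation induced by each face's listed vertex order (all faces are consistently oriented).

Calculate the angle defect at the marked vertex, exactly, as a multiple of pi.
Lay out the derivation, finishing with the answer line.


Sum of corner angles at P1: (8/3)*pi
defect = 2*pi - (8/3)*pi

Answer: defect(P1) = (-2/3)*pi


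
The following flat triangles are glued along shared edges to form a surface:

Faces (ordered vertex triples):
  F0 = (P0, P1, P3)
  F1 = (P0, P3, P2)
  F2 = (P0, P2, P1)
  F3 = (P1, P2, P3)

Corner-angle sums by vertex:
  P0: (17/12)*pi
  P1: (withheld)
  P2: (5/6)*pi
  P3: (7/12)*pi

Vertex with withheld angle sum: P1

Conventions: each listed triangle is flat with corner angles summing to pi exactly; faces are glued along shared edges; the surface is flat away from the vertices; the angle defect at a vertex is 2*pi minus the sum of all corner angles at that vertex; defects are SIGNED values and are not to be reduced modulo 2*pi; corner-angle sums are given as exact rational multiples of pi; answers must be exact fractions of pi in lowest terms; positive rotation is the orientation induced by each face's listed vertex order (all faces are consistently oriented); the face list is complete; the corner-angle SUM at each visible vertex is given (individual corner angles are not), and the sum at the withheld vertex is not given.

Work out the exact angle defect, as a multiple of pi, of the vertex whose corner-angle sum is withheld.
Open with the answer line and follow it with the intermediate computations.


Answer: defect(P1) = (5/6)*pi

V = 4, E = 6, F = 4; chi = V - E + F = 2
Gauss-Bonnet: total defect = 2*pi*chi = 4*pi; visible defects sum to (19/6)*pi


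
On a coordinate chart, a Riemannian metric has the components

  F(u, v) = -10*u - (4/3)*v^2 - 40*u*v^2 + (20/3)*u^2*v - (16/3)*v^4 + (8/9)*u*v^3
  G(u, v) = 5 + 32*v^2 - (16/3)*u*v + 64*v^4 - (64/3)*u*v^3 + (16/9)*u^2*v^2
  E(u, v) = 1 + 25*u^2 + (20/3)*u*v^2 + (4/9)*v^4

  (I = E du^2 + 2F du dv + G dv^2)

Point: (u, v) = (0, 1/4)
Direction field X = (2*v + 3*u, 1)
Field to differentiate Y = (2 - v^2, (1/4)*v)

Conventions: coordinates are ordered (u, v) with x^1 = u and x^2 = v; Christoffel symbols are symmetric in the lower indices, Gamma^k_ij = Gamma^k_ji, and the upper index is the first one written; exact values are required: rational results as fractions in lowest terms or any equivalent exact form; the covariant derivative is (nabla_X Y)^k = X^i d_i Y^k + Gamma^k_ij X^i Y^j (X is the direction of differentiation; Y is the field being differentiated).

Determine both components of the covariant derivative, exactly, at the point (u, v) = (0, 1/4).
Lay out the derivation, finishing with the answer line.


E = 577/576, F = -5/48, G = 29/4 at the point
E_u = 5/12, E_v = 1/36, F_u = -899/72, F_v = -1, G_u = -5/3, G_v = 20
EG - F^2 = 4177/576;  g^inv = (576/4177) * [[29/4, 5/48], [5/48, 577/576]]
first-kind symbols [ij,l] = (1/2)(d_i g_jl + d_j g_il - d_l g_ij): [uu,u] = E_u/2 = 5/24, [uu,v] = F_u - E_v/2 = -25/2, [uv,u] = E_v/2 = 1/72, [uv,v] = G_u/2 = -5/6, [vv,u] = F_v - G_u/2 = -1/6, [vv,v] = G_v/2 = 10
Gamma^u_ij = (G*[ij,u] - F*[ij,v])/(EG - F^2), Gamma^v_ij = (E*[ij,v] - F*[ij,u])/(EG - F^2)
Gamma_uuu = 120/4177, Gamma_uuv = 8/4177, Gamma_uvv = -96/4177, Gamma_vuu = -7200/4177, Gamma_vuv = -480/4177, Gamma_vvv = 5760/4177
X = (1/2, 1), Y = (31/16, 1/16) at the point

Answer: (nabla_X Y)^u = -3925/8354, (nabla_X Y)^v = -26063/16708


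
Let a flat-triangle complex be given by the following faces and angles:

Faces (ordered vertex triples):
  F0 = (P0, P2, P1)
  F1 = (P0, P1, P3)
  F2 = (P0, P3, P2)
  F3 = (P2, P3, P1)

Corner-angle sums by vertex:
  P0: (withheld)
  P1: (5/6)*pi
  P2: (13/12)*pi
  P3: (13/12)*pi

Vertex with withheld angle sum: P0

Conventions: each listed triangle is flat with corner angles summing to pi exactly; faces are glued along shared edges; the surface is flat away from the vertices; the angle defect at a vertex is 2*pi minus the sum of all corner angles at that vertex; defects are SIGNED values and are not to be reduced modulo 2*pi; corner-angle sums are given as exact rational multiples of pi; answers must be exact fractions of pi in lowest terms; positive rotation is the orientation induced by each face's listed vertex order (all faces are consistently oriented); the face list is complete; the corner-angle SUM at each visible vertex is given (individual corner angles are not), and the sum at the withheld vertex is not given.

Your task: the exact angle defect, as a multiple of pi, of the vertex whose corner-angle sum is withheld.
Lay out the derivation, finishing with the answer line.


V = 4, E = 6, F = 4; chi = V - E + F = 2
Gauss-Bonnet: total defect = 2*pi*chi = 4*pi; visible defects sum to 3*pi

Answer: defect(P0) = pi


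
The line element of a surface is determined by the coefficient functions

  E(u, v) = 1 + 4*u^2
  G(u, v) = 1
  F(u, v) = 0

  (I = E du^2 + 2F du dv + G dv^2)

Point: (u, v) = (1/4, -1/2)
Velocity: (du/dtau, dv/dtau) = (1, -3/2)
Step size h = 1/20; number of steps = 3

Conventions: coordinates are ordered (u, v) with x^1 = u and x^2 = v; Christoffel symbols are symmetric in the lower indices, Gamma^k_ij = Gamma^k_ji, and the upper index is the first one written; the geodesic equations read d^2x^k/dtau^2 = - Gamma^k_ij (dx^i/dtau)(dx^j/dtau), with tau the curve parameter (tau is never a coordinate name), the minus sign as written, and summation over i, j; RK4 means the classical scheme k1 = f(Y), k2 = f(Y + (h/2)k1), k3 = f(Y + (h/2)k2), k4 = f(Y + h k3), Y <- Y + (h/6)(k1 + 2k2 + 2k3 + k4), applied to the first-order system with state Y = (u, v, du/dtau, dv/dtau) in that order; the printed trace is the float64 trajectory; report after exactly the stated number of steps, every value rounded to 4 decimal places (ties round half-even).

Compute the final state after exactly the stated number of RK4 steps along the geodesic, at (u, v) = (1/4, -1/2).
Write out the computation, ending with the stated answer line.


f(Y) = (du/dtau, dv/dtau, -Gamma^u_ij Y'^i Y'^j, -Gamma^v_ij Y'^i Y'^j) with the Gammas evaluated at the stage position; h = 0.050000; intermediate values shown to 6 dp
step 0: u = 0.2500, v = -0.5000, du/dtau = 1.0000, dv/dtau = -1.5000
step 1:
  k1: at (u, v) = (0.250000, -0.500000), (du/dtau, dv/dtau) = (1.000000, -1.500000); Gamma_uuu = 0.800000, Gamma_uuv = 0.000000, Gamma_uvv = 0.000000, Gamma_vuu = 0.000000, Gamma_vuv = 0.000000, Gamma_vvv = 0.000000; k1 = (1.000000, -1.500000, -0.800000, 0.000000)
  k2: at (u, v) = (0.275000, -0.537500), (du/dtau, dv/dtau) = (0.980000, -1.500000); Gamma_uuu = 0.844530, Gamma_uuv = 0.000000, Gamma_uvv = 0.000000, Gamma_vuu = 0.000000, Gamma_vuv = 0.000000, Gamma_vvv = 0.000000; k2 = (0.980000, -1.500000, -0.811086, 0.000000)
  k3: at (u, v) = (0.274500, -0.537500), (du/dtau, dv/dtau) = (0.979723, -1.500000); Gamma_uuu = 0.843706, Gamma_uuv = 0.000000, Gamma_uvv = 0.000000, Gamma_vuu = 0.000000, Gamma_vuv = 0.000000, Gamma_vvv = 0.000000; k3 = (0.979723, -1.500000, -0.809837, 0.000000)
  k4: at (u, v) = (0.298986, -0.575000), (du/dtau, dv/dtau) = (0.959508, -1.500000); Gamma_uuu = 0.880944, Gamma_uuv = 0.000000, Gamma_uvv = 0.000000, Gamma_vuu = 0.000000, Gamma_vuv = 0.000000, Gamma_vvv = 0.000000; k4 = (0.959508, -1.500000, -0.811047, 0.000000)
  Y <- Y + (h/6)(k1 + 2k2 + 2k3 + k4): u = 0.2990, v = -0.5750, du/dtau = 0.9596, dv/dtau = -1.5000
step 2:
  k1: at (u, v) = (0.298991, -0.575000), (du/dtau, dv/dtau) = (0.959559, -1.500000); Gamma_uuu = 0.880952, Gamma_uuv = 0.000000, Gamma_uvv = 0.000000, Gamma_vuu = 0.000000, Gamma_vuv = 0.000000, Gamma_vvv = 0.000000; k1 = (0.959559, -1.500000, -0.811140, 0.000000)
  k2: at (u, v) = (0.322980, -0.612500), (du/dtau, dv/dtau) = (0.939281, -1.500000); Gamma_uuu = 0.911559, Gamma_uuv = 0.000000, Gamma_uvv = 0.000000, Gamma_vuu = 0.000000, Gamma_vuv = 0.000000, Gamma_vvv = 0.000000; k2 = (0.939281, -1.500000, -0.804222, 0.000000)
  k3: at (u, v) = (0.322473, -0.612500), (du/dtau, dv/dtau) = (0.939454, -1.500000); Gamma_uuu = 0.910970, Gamma_uuv = 0.000000, Gamma_uvv = 0.000000, Gamma_vuu = 0.000000, Gamma_vuv = 0.000000, Gamma_vvv = 0.000000; k3 = (0.939454, -1.500000, -0.803998, 0.000000)
  k4: at (u, v) = (0.345964, -0.650000), (du/dtau, dv/dtau) = (0.919359, -1.500000); Gamma_uuu = 0.935819, Gamma_uuv = 0.000000, Gamma_uvv = 0.000000, Gamma_vuu = 0.000000, Gamma_vuv = 0.000000, Gamma_vvv = 0.000000; k4 = (0.919359, -1.500000, -0.790975, 0.000000)
  Y <- Y + (h/6)(k1 + 2k2 + 2k3 + k4): u = 0.3460, v = -0.6500, du/dtau = 0.9194, dv/dtau = -1.5000
step 3:
  k1: at (u, v) = (0.345961, -0.650000), (du/dtau, dv/dtau) = (0.919405, -1.500000); Gamma_uuu = 0.935816, Gamma_uuv = 0.000000, Gamma_uvv = 0.000000, Gamma_vuu = 0.000000, Gamma_vuv = 0.000000, Gamma_vvv = 0.000000; k1 = (0.919405, -1.500000, -0.791050, 0.000000)
  k2: at (u, v) = (0.368946, -0.687500), (du/dtau, dv/dtau) = (0.899628, -1.500000); Gamma_uuu = 0.955519, Gamma_uuv = 0.000000, Gamma_uvv = 0.000000, Gamma_vuu = 0.000000, Gamma_vuv = 0.000000, Gamma_vvv = 0.000000; k2 = (0.899628, -1.500000, -0.773331, 0.000000)
  k3: at (u, v) = (0.368452, -0.687500), (du/dtau, dv/dtau) = (0.900071, -1.500000); Gamma_uuu = 0.955140, Gamma_uuv = 0.000000, Gamma_uvv = 0.000000, Gamma_vuu = 0.000000, Gamma_vuv = 0.000000, Gamma_vvv = 0.000000; k3 = (0.900071, -1.500000, -0.773786, 0.000000)
  k4: at (u, v) = (0.390965, -0.725000), (du/dtau, dv/dtau) = (0.880715, -1.500000); Gamma_uuu = 0.970489, Gamma_uuv = 0.000000, Gamma_uvv = 0.000000, Gamma_vuu = 0.000000, Gamma_vuv = 0.000000, Gamma_vvv = 0.000000; k4 = (0.880715, -1.500000, -0.752769, 0.000000)
  Y <- Y + (h/6)(k1 + 2k2 + 2k3 + k4): u = 0.3910, v = -0.7250, du/dtau = 0.8808, dv/dtau = -1.5000

Answer: u = 0.3910, v = -0.7250, du/dtau = 0.8808, dv/dtau = -1.5000


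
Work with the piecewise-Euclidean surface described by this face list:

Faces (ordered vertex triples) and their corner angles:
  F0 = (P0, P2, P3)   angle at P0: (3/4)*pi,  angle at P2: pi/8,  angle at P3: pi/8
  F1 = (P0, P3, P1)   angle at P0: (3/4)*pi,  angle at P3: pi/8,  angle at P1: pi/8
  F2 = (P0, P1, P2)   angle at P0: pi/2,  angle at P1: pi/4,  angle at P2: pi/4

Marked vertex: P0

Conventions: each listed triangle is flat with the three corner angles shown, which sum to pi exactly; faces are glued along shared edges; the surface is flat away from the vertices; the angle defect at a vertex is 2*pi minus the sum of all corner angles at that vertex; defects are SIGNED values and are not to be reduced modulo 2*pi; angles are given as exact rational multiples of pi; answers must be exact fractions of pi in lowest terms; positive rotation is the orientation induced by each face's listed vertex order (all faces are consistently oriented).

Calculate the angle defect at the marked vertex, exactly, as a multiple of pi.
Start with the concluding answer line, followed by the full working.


Answer: defect(P0) = 0

Sum of corner angles at P0: 2*pi
defect = 2*pi - 2*pi


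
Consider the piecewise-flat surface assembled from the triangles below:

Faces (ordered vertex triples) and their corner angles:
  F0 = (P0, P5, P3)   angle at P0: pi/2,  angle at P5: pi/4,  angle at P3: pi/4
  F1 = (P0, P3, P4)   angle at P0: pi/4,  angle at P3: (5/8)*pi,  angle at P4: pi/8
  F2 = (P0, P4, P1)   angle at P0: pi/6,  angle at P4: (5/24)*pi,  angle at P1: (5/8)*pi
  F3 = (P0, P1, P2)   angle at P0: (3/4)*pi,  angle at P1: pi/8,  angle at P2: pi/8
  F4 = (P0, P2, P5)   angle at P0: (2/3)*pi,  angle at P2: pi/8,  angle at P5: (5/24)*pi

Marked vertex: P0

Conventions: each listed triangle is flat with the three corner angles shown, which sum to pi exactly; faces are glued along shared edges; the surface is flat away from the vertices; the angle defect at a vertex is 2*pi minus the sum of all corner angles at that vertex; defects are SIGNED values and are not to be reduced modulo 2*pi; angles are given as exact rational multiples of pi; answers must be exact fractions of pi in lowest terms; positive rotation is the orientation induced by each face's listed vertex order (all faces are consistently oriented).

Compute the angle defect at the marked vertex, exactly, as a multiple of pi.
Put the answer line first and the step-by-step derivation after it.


Answer: defect(P0) = -pi/3

Sum of corner angles at P0: (7/3)*pi
defect = 2*pi - (7/3)*pi


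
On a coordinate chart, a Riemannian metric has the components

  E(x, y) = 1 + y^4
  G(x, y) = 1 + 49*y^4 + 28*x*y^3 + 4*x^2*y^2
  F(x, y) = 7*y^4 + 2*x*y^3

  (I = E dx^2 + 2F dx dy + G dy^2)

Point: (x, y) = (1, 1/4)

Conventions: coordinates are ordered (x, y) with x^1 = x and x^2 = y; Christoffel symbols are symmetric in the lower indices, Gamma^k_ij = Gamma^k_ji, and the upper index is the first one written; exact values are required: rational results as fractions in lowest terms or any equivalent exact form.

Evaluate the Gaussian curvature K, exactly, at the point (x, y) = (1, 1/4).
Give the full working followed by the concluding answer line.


E = 257/256, F = 15/256, G = 481/256, EG - F^2 = 241/128 at the point
E_x = 0, E_y = 1/16, F_x = 1/32, F_y = 13/16, G_x = 15/16, G_y = 165/16
E_yy = 3/4, F_xy = 3/8, G_xx = 1/2
Using the Brioschi determinant formula for K from the metric derivatives:
M1 = [[-E_yy/2 + F_xy - G_xx/2, E_x/2, F_x - E_y/2], [F_y - G_x/2, E, F], [G_y/2, F, G]] = [[-1/4, 0, 0], [11/32, 257/256, 15/256], [165/32, 15/256, 481/256]]; det M1 = -241/512
M2 = [[0, E_y/2, G_x/2], [E_y/2, E, F], [G_x/2, F, G]] = [[0, 1/32, 15/32], [1/32, 257/256, 15/256], [15/32, 15/256, 481/256]]; det M2 = -113/512
det M1 - det M2 = -1/4; K = -1/4 / (241/128)^2 = -4096/58081

Answer: K = -4096/58081


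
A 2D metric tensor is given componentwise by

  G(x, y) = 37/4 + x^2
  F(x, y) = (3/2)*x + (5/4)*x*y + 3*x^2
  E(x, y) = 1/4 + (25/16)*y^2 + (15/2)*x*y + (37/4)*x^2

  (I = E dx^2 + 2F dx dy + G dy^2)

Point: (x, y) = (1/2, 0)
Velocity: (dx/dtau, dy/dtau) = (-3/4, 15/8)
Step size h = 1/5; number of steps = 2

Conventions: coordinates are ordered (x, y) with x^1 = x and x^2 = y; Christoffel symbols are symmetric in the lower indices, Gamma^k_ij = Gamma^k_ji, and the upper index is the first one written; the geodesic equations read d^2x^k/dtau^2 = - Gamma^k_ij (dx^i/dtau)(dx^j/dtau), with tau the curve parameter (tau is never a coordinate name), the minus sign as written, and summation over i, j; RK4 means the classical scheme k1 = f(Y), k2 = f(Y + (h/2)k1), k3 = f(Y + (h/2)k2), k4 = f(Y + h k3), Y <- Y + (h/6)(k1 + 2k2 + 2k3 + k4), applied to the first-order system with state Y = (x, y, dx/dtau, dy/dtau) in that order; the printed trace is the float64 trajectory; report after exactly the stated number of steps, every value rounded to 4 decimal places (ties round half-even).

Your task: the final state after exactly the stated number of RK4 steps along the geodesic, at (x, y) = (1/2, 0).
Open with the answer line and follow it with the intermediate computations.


Answer: x = 0.2717, y = 0.7406, dx/dtau = -0.4119, dy/dtau = 1.8349

f(Y) = (dx/dtau, dy/dtau, -Gamma^x_ij Y'^i Y'^j, -Gamma^y_ij Y'^i Y'^j) with the Gammas evaluated at the stage position; h = 0.200000; intermediate values shown to 6 dp
step 0: x = 0.5000, y = 0.0000, dx/dtau = -0.7500, dy/dtau = 1.8750
step 1:
  k1: at (x, y) = (0.500000, 0.000000), (dx/dtau, dy/dtau) = (-0.750000, 1.875000); Gamma_xxx = 1.810467, Gamma_xxy = 0.772277, Gamma_xyy = 0.053748, Gamma_yxx = -0.009547, Gamma_yxy = -0.069307, Gamma_yyy = -0.008487; k1 = (-0.750000, 1.875000, 0.964684, -0.159720)
  k2: at (x, y) = (0.425000, 0.187500), (dx/dtau, dy/dtau) = (-0.653532, 1.859028); Gamma_xxx = 1.795567, Gamma_xxy = 0.762144, Gamma_xyy = 0.044272, Gamma_yxx = 0.010726, Gamma_yxy = -0.058296, Gamma_yyy = -0.006004; k2 = (-0.653532, 1.859028, 0.932012, -0.125483)
  k3: at (x, y) = (0.434647, 0.185903), (dx/dtau, dy/dtau) = (-0.656799, 1.862452); Gamma_xxx = 1.770848, Gamma_xxy = 0.751977, Gamma_xyy = 0.043940, Gamma_yxx = 0.008775, Gamma_yxy = -0.059091, Gamma_yyy = -0.006144; k3 = (-0.656799, 1.862452, 0.923390, -0.127043)
  k4: at (x, y) = (0.368640, 0.372490), (dx/dtau, dy/dtau) = (-0.565322, 1.849591); Gamma_xxx = 1.734666, Gamma_xxy = 0.733617, Gamma_xyy = 0.035215, Gamma_yxx = 0.026518, Gamma_yxy = -0.049226, Gamma_yyy = -0.004248; k4 = (-0.565322, 1.849591, 0.859312, -0.096884)
  Y <- Y + (h/6)(k1 + 2k2 + 2k3 + k4): x = 0.3688, y = 0.3723, dx/dtau = -0.5655, dy/dtau = 1.8496
step 2:
  k1: at (x, y) = (0.368801, 0.372252), (dx/dtau, dy/dtau) = (-0.565507, 1.849612); Gamma_xxx = 1.734510, Gamma_xxy = 0.733557, Gamma_xyy = 0.035224, Gamma_yxx = 0.026479, Gamma_yxy = -0.049245, Gamma_yyy = -0.004251; k1 = (-0.565507, 1.849612, 0.859359, -0.096940)
  k2: at (x, y) = (0.312250, 0.557213), (dx/dtau, dy/dtau) = (-0.479571, 1.839917); Gamma_xxx = 1.678288, Gamma_xxy = 0.707476, Gamma_xyy = 0.027491, Gamma_yxx = 0.041344, Gamma_yxy = -0.040644, Gamma_yyy = -0.002877; k2 = (-0.479571, 1.839917, 0.769460, -0.071493)
  k3: at (x, y) = (0.320843, 0.556243), (dx/dtau, dy/dtau) = (-0.488561, 1.842462); Gamma_xxx = 1.657925, Gamma_xxy = 0.699128, Gamma_xyy = 0.027522, Gamma_yxx = 0.039379, Gamma_yxy = -0.041430, Gamma_yyy = -0.002981; k3 = (-0.488561, 1.842462, 0.769485, -0.073866)
  k4: at (x, y) = (0.271088, 0.740744), (dx/dtau, dy/dtau) = (-0.411610, 1.834838); Gamma_xxx = 1.591181, Gamma_xxy = 0.669205, Gamma_xyy = 0.021110, Gamma_yxx = 0.051616, Gamma_yxy = -0.033951, Gamma_yyy = -0.001988; k4 = (-0.411610, 1.834838, 0.670166, -0.053334)
  Y <- Y + (h/6)(k1 + 2k2 + 2k3 + k4): x = 0.2717, y = 0.7406, dx/dtau = -0.4119, dy/dtau = 1.8349


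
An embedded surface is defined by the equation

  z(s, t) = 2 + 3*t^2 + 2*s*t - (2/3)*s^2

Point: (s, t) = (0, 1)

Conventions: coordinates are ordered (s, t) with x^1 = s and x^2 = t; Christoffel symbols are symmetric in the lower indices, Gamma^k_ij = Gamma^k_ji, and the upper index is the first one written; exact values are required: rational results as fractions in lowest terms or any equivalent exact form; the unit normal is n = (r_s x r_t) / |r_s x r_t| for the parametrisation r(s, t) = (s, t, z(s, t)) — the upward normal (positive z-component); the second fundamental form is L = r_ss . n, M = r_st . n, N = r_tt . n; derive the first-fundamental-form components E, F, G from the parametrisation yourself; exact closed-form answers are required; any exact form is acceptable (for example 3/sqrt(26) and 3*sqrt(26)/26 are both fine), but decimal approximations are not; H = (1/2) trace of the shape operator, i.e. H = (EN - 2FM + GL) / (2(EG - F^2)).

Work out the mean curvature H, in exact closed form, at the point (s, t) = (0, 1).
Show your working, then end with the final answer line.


z_s = 2, z_t = 6, z_ss = -4/3, z_st = 2, z_tt = 6
E = 5, F = 12, G = 37; answer radicand W^2 = 41
unnormalised second-form numerators: l = -4/3, m = 2, n = 6; L = l/sqrt(41), and similarly M = m/sqrt(W^2), N = n/sqrt(W^2)
H = (E*n - 2*F*m + G*l) / (2*(EG - F^2)*sqrt(W^2)); E*n - 2*F*m + G*l = -202/3, EG - F^2 = 41, so H = (-101/123)/sqrt(41)

Answer: H = -101*sqrt(41)/5043


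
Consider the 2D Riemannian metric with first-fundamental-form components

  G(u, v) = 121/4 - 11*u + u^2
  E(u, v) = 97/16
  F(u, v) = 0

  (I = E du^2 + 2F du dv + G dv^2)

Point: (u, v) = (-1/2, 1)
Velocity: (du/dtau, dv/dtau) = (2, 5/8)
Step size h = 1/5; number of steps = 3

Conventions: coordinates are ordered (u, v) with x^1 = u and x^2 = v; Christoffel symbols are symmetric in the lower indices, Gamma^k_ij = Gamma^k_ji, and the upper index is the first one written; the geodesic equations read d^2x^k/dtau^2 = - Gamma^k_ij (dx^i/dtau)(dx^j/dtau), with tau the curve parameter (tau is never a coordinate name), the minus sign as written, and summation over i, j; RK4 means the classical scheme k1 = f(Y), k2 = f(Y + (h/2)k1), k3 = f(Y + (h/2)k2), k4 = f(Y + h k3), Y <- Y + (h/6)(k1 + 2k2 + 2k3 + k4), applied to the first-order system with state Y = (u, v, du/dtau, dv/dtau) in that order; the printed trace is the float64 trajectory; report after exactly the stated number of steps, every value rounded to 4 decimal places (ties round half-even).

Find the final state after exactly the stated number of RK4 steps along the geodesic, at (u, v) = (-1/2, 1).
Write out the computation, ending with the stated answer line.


f(Y) = (du/dtau, dv/dtau, -Gamma^u_ij Y'^i Y'^j, -Gamma^v_ij Y'^i Y'^j) with the Gammas evaluated at the stage position; h = 0.200000; intermediate values shown to 6 dp
step 0: u = -0.5000, v = 1.0000, du/dtau = 2.0000, dv/dtau = 0.6250
step 1:
  k1: at (u, v) = (-0.500000, 1.000000), (du/dtau, dv/dtau) = (2.000000, 0.625000); Gamma_uuu = 0.000000, Gamma_uuv = 0.000000, Gamma_uvv = 0.989691, Gamma_vuu = 0.000000, Gamma_vuv = -0.166667, Gamma_vvv = 0.000000; k1 = (2.000000, 0.625000, -0.386598, 0.416667)
  k2: at (u, v) = (-0.300000, 1.062500), (du/dtau, dv/dtau) = (1.961340, 0.666667); Gamma_uuu = 0.000000, Gamma_uuv = 0.000000, Gamma_uvv = 0.956701, Gamma_vuu = 0.000000, Gamma_vuv = -0.172414, Gamma_vvv = 0.000000; k2 = (1.961340, 0.666667, -0.425200, 0.450883)
  k3: at (u, v) = (-0.303866, 1.066667), (du/dtau, dv/dtau) = (1.957480, 0.670088); Gamma_uuu = 0.000000, Gamma_uuv = 0.000000, Gamma_uvv = 0.957339, Gamma_vuu = 0.000000, Gamma_vuv = -0.172299, Gamma_vvv = 0.000000; k3 = (1.957480, 0.670088, -0.429863, 0.452004)
  k4: at (u, v) = (-0.108504, 1.134018), (du/dtau, dv/dtau) = (1.914027, 0.715401); Gamma_uuu = 0.000000, Gamma_uuv = 0.000000, Gamma_uvv = 0.925114, Gamma_vuu = 0.000000, Gamma_vuv = -0.178301, Gamma_vvv = 0.000000; k4 = (1.914027, 0.715401, -0.473472, 0.488293)
  Y <- Y + (h/6)(k1 + 2k2 + 2k3 + k4): u = -0.1083, v = 1.1338, du/dtau = 1.9143, dv/dtau = 0.7154
step 2:
  k1: at (u, v) = (-0.108278, 1.133797), (du/dtau, dv/dtau) = (1.914327, 0.715358); Gamma_uuu = 0.000000, Gamma_uuv = 0.000000, Gamma_uvv = 0.925077, Gamma_vuu = 0.000000, Gamma_vuv = -0.178308, Gamma_vvv = 0.000000; k1 = (1.914327, 0.715358, -0.473396, 0.488360)
  k2: at (u, v) = (0.083155, 1.205333), (du/dtau, dv/dtau) = (1.866987, 0.764194); Gamma_uuu = 0.000000, Gamma_uuv = 0.000000, Gamma_uvv = 0.893500, Gamma_vuu = 0.000000, Gamma_vuv = -0.184609, Gamma_vvv = 0.000000; k2 = (1.866987, 0.764194, -0.521797, 0.526779)
  k3: at (u, v) = (0.078421, 1.210216), (du/dtau, dv/dtau) = (1.862147, 0.768036); Gamma_uuu = 0.000000, Gamma_uuv = 0.000000, Gamma_uvv = 0.894281, Gamma_vuu = 0.000000, Gamma_vuv = -0.184448, Gamma_vvv = 0.000000; k3 = (1.862147, 0.768036, -0.527517, 0.527594)
  k4: at (u, v) = (0.264152, 1.287404), (du/dtau, dv/dtau) = (1.808823, 0.820876); Gamma_uuu = 0.000000, Gamma_uuv = 0.000000, Gamma_uvv = 0.863645, Gamma_vuu = 0.000000, Gamma_vuv = -0.190991, Gamma_vvv = 0.000000; k4 = (1.808823, 0.820876, -0.581957, 0.567175)
  Y <- Y + (h/6)(k1 + 2k2 + 2k3 + k4): u = 0.2644, v = 1.2872, du/dtau = 1.8092, dv/dtau = 0.8208
step 3:
  k1: at (u, v) = (0.264436, 1.287153), (du/dtau, dv/dtau) = (1.809194, 0.820834); Gamma_uuu = 0.000000, Gamma_uuv = 0.000000, Gamma_uvv = 0.863598, Gamma_vuu = 0.000000, Gamma_vuv = -0.191001, Gamma_vvv = 0.000000; k1 = (1.809194, 0.820834, -0.581865, 0.567292)
  k2: at (u, v) = (0.445356, 1.369237), (du/dtau, dv/dtau) = (1.751008, 0.877563); Gamma_uuu = 0.000000, Gamma_uuv = 0.000000, Gamma_uvv = 0.833756, Gamma_vuu = 0.000000, Gamma_vuv = -0.197838, Gamma_vvv = 0.000000; k2 = (1.751008, 0.877563, -0.642089, 0.608003)
  k3: at (u, v) = (0.439537, 1.374910), (du/dtau, dv/dtau) = (1.744985, 0.881634); Gamma_uuu = 0.000000, Gamma_uuv = 0.000000, Gamma_uvv = 0.834716, Gamma_vuu = 0.000000, Gamma_vuv = -0.197610, Gamma_vvv = 0.000000; k3 = (1.744985, 0.881634, -0.648807, 0.608023)
  k4: at (u, v) = (0.613433, 1.463480), (du/dtau, dv/dtau) = (1.679433, 0.942438); Gamma_uuu = 0.000000, Gamma_uuv = 0.000000, Gamma_uvv = 0.806032, Gamma_vuu = 0.000000, Gamma_vuv = -0.204643, Gamma_vvv = 0.000000; k4 = (1.679433, 0.942438, -0.715909, 0.647801)
  Y <- Y + (h/6)(k1 + 2k2 + 2k3 + k4): u = 0.6138, v = 1.4632, du/dtau = 1.6799, dv/dtau = 0.9424

Answer: u = 0.6138, v = 1.4632, du/dtau = 1.6799, dv/dtau = 0.9424


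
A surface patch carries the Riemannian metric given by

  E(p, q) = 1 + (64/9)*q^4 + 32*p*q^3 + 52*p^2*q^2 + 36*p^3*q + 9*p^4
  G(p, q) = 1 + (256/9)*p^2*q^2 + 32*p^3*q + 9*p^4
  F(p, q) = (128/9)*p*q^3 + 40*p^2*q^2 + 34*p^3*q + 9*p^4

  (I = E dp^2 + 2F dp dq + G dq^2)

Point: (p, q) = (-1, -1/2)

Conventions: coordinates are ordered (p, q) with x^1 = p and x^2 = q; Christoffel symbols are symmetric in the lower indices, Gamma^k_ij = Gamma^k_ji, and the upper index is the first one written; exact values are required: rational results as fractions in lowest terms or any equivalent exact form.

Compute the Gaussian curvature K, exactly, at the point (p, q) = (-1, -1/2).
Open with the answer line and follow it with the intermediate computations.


Answer: K = -549/121801

E = 409/9, F = 340/9, G = 298/9, EG - F^2 = 698/9 at the point
E_p = -120, E_q = -1040/9, F_p = -979/9, F_q = -254/3, G_p = -884/9, G_q = -544/9
E_qq = 664/3, F_pq = 578/3, G_pp = 1964/9
Using the Brioschi determinant formula for K from the metric derivatives:
M1 = [[-E_qq/2 + F_pq - G_pp/2, E_p/2, F_p - E_q/2], [F_q - G_p/2, E, F], [G_q/2, F, G]] = [[-244/9, -60, -51], [-320/9, 409/9, 340/9], [-272/9, 340/9, 298/9]]; det M1 = -467960/81
M2 = [[0, E_q/2, G_p/2], [E_q/2, E, F], [G_p/2, F, G]] = [[0, -520/9, -442/9], [-520/9, 409/9, 340/9], [-442/9, 340/9, 298/9]]; det M2 = -465764/81
det M1 - det M2 = -244/9; K = -244/9 / (698/9)^2 = -549/121801


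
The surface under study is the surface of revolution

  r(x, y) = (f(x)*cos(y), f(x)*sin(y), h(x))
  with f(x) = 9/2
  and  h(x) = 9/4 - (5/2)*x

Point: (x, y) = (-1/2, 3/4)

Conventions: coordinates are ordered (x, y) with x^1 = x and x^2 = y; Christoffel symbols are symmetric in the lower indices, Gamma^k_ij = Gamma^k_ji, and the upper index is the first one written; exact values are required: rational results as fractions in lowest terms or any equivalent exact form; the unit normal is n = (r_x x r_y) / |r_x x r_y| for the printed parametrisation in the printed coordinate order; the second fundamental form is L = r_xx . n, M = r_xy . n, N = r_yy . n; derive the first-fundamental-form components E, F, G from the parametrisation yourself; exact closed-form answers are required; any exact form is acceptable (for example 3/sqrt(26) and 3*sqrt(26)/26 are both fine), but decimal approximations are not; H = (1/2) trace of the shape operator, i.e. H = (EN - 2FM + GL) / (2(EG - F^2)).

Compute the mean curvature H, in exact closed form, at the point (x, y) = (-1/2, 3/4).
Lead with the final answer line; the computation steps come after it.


Answer: H = -1/9

f = 9/2, f' = 0, f'' = 0, h' = -5/2, h'' = 0
E = 25/4, F = 0, G = 81/4; answer radicand W^2 = 25/4
unnormalised second-form numerators: l = 0, m = 0, n = -45/4; L = l/sqrt(25/4), and similarly M = m/sqrt(W^2), N = n/sqrt(W^2)
H = (E*n - 2*F*m + G*l) / (2*(EG - F^2)*sqrt(W^2)); E*n - 2*F*m + G*l = -1125/16, EG - F^2 = 2025/16, so H = (-5/18)/sqrt(25/4)


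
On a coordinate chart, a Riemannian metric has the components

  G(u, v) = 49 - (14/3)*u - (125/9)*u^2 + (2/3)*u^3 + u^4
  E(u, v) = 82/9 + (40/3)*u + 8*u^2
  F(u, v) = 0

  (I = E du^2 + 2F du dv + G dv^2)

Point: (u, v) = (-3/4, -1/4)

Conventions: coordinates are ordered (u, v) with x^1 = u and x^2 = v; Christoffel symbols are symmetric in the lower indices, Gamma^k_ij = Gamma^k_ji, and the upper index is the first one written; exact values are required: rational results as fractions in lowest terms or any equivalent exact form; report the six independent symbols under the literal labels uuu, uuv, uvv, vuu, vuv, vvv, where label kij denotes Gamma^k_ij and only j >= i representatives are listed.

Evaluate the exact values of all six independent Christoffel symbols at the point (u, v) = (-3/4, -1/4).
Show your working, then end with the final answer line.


E = 65/18, F = 0, G = 11449/256 at the point
E_u = 4/3, E_v = 0, F_u = 0, F_v = 0, G_u = 749/48, G_v = 0
EG - F^2 = 744185/4608;  g^inv = (4608/744185) * [[11449/256, 0], [0, 65/18]]
first-kind symbols [ij,l] = (1/2)(d_i g_jl + d_j g_il - d_l g_ij): [uu,u] = E_u/2 = 2/3, [uu,v] = F_u - E_v/2 = 0, [uv,u] = E_v/2 = 0, [uv,v] = G_u/2 = 749/96, [vv,u] = F_v - G_u/2 = -749/96, [vv,v] = G_v/2 = 0
Gamma^u_ij = (G*[ij,u] - F*[ij,v])/(EG - F^2), Gamma^v_ij = (E*[ij,v] - F*[ij,u])/(EG - F^2)

Answer: Gamma_uuu = 12/65, Gamma_uuv = 0, Gamma_uvv = -2247/1040, Gamma_vuu = 0, Gamma_vuv = 56/321, Gamma_vvv = 0


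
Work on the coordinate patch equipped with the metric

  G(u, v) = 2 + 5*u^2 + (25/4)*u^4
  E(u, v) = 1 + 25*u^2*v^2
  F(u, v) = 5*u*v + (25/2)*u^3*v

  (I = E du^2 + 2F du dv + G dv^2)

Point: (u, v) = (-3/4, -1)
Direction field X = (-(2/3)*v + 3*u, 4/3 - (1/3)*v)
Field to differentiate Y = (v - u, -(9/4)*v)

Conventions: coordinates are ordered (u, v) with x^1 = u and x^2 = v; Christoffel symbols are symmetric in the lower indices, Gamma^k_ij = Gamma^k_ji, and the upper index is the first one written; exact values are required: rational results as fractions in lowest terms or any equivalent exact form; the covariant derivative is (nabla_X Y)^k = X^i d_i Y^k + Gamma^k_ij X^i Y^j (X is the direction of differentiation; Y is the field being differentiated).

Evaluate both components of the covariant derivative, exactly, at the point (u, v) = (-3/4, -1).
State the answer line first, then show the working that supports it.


Answer: (nabla_X Y)^u = 476389/85412, (nabla_X Y)^v = -578195/256236

E = 241/16, F = 1155/128, G = 6953/1024 at the point
E_u = -75/2, E_v = -225/8, F_u = -835/32, F_v = -1155/128, G_u = -1155/64, G_v = 0
EG - F^2 = 21353/1024;  g^inv = (1024/21353) * [[6953/1024, -1155/128], [-1155/128, 241/16]]
first-kind symbols [ij,l] = (1/2)(d_i g_jl + d_j g_il - d_l g_ij): [uu,u] = E_u/2 = -75/4, [uu,v] = F_u - E_v/2 = -385/32, [uv,u] = E_v/2 = -225/16, [uv,v] = G_u/2 = -1155/128, [vv,u] = F_v - G_u/2 = 0, [vv,v] = G_v/2 = 0
Gamma^u_ij = (G*[ij,u] - F*[ij,v])/(EG - F^2), Gamma^v_ij = (E*[ij,v] - F*[ij,u])/(EG - F^2)
Gamma_uuu = -19200/21353, Gamma_uuv = -14400/21353, Gamma_uvv = 0, Gamma_vuu = -12320/21353, Gamma_vuv = -9240/21353, Gamma_vvv = 0
X = (-19/12, 5/3), Y = (-1/4, 9/4) at the point


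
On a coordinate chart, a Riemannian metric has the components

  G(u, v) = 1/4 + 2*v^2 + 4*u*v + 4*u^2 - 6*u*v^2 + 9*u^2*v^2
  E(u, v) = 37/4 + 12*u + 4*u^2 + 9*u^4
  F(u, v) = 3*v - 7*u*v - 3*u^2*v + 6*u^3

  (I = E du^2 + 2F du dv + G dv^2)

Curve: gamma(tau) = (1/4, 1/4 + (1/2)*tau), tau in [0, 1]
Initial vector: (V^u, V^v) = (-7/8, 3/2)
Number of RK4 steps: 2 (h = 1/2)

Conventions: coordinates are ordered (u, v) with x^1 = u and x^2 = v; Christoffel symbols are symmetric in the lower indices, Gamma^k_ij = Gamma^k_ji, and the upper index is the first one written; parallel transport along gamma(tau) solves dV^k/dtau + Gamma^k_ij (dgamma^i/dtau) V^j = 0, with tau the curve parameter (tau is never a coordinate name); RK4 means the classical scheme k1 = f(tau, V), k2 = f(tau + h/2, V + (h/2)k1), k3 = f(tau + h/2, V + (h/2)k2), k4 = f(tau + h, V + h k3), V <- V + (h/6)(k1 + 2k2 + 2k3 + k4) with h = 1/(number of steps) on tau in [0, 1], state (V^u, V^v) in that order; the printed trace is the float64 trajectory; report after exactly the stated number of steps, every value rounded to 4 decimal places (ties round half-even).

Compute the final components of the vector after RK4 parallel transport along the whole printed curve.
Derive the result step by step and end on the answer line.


gamma'(tau) = (0, 1/2); f(tau, V)^k = -Gamma^k_ij(gamma(tau)) gamma'^i(tau) V^j; h = 1/2; intermediate values shown to 6 dp
curve data and Christoffel symbols at the stage parameters:
  tau = 0.000000: gamma = (0.250000, 0.250000), gamma' = (0.000000, 0.500000); Gamma_uuu = 0.623856, Gamma_uuv = -0.051681, Gamma_uvv = -0.058790, Gamma_vuu = -1.499496, Gamma_vuv = 1.802654, Gamma_vvv = 0.963678
  tau = 0.250000: gamma = (0.250000, 0.375000), gamma' = (0.000000, 0.500000); Gamma_uuu = 0.672608, Gamma_uuv = -0.064245, Gamma_uvv = -0.082423, Gamma_vuu = -2.336506, Gamma_vuv = 1.636205, Gamma_vvv = 0.916626
  tau = 0.500000: gamma = (0.250000, 0.500000), gamma' = (0.000000, 0.500000); Gamma_uuu = 0.721748, Gamma_uuv = -0.073207, Gamma_uvv = -0.102994, Gamma_vuu = -2.825554, Gamma_vuv = 1.468250, Gamma_vvv = 0.865676
  tau = 0.750000: gamma = (0.250000, 0.625000), gamma' = (0.000000, 0.500000); Gamma_uuu = 0.768098, Gamma_uuv = -0.079180, Gamma_uvv = -0.120647, Gamma_vuu = -3.097048, Gamma_vuv = 1.309729, Gamma_vvv = 0.815233
  tau = 1.000000: gamma = (0.250000, 0.750000), gamma' = (0.000000, 0.500000); Gamma_uuu = 0.810510, Gamma_uuv = -0.082747, Gamma_uvv = -0.135534, Gamma_vuu = -3.232127, Gamma_vuv = 1.164622, Gamma_vvv = 0.767234
step 0: V^u = -0.8750, V^v = 1.5000
step 1: k1 = (0.021482, 0.065902), k2 = (0.034561, 0.016425), k3 = (0.034157, 0.019419), k4 = (0.046343, -0.023638); V <- V + (h/6)(k1 + 2k2 + 2k3 + k4): V^u = -0.8579, V^v = 1.5095
step 2: k1 = (0.046333, -0.023565), k2 = (0.057197, -0.058674), k3 = (0.056775, -0.056875), k4 = (0.066048, -0.085128); V <- V + (h/6)(k1 + 2k2 + 2k3 + k4): V^u = -0.8295, V^v = 1.4812

Answer: V^u = -0.8295, V^v = 1.4812


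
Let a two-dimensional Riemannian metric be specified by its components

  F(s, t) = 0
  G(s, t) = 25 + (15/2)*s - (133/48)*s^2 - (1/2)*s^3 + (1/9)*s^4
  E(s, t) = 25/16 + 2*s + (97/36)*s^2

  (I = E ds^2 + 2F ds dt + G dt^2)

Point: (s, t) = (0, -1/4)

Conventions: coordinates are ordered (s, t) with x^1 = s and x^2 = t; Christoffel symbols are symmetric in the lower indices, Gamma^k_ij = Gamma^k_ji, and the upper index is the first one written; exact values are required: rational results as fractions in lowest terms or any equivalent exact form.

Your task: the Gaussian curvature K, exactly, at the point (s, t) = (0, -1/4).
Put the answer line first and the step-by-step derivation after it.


Answer: K = 1376/9375

E = 25/16, F = 0, G = 25, EG - F^2 = 625/16 at the point
E_s = 2, E_t = 0, F_s = 0, F_t = 0, G_s = 15/2, G_t = 0
E_tt = 0, F_st = 0, G_ss = -133/24
K follows from Brioschi's formula, (det M1 - det M2)/(EG - F^2)^2.
M1 = [[-E_tt/2 + F_st - G_ss/2, E_s/2, F_s - E_t/2], [F_t - G_s/2, E, F], [G_t/2, F, G]] = [[133/48, 1, 0], [-15/4, 25/16, 0], [0, 0, 25]]; det M1 = 155125/768
M2 = [[0, E_t/2, G_s/2], [E_t/2, E, F], [G_s/2, F, G]] = [[0, 0, 15/4], [0, 25/16, 0], [15/4, 0, 25]]; det M2 = -5625/256
det M1 - det M2 = 5375/24; K = 5375/24 / (625/16)^2 = 1376/9375


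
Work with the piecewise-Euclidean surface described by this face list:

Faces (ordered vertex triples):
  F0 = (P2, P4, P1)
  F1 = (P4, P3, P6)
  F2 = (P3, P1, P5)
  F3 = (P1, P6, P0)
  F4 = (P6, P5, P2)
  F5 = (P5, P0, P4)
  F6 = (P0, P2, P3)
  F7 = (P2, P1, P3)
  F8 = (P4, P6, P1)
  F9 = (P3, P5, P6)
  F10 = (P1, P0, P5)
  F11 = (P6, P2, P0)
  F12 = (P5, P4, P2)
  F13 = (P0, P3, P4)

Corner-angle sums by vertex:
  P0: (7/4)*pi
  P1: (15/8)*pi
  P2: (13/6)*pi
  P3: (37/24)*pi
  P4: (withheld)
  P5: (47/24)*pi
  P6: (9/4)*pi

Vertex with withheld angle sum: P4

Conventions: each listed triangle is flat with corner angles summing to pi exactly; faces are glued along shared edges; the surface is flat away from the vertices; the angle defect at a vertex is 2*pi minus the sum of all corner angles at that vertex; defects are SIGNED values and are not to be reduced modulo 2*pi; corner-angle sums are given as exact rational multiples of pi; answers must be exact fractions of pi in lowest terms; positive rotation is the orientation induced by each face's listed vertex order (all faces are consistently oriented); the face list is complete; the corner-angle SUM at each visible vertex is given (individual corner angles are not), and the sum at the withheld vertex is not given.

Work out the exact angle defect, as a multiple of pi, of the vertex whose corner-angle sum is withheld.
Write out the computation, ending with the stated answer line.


V = 7, E = 21, F = 14; chi = V - E + F = 0
Gauss-Bonnet: total defect = 2*pi*chi = 0; visible defects sum to (11/24)*pi

Answer: defect(P4) = (-11/24)*pi


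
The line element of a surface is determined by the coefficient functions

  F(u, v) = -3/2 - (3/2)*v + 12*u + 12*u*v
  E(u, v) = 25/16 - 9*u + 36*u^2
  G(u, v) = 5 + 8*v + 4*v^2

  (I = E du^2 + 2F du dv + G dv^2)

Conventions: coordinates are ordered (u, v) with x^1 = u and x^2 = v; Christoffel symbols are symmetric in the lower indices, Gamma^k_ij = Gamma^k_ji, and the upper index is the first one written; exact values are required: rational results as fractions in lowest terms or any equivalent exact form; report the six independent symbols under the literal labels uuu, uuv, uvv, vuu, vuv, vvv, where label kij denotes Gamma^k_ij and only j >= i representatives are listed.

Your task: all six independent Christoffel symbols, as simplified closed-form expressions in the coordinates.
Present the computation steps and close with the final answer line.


E = 25/16 - 9*u + 36*u^2; F = -3/2 - (3/2)*v + 12*u + 12*u*v; G = 5 + 8*v + 4*v^2
Gamma^k_ij = (1/2) g^{kl} (d_i g_jl + d_j g_il - d_l g_ij), with g^inv = (1/(EG-F^2)) [[G, -F], [-F, E]]
first partials: E_u = -9 + 72*u, E_v = 0, F_u = 12 + 12*v, F_v = -3/2 + 12*u, G_u = 0, G_v = 8 + 8*v
D = EG - F^2 = 89/16 + 8*v - 9*u + 4*v^2 + 36*u^2
expanded: Gamma^u_uu = (G E_u - 2F F_u + F E_v)/(2D), Gamma^u_uv = (G E_v - F G_u)/(2D), Gamma^u_vv = (2G F_v - G G_u - F G_v)/(2D), Gamma^v_uu = (2E F_u - E E_v - F E_u)/(2D), Gamma^v_uv = (E G_u - F E_v)/(2D), Gamma^v_vv = (E G_v - 2F F_v + F G_u)/(2D); substitute and cancel common factors

Answer: Gamma_uuu = (576*u - 72)/(576*u^2 - 144*u + 64*v^2 + 128*v + 89), Gamma_uuv = 0, Gamma_uvv = (192*u - 24)/(576*u^2 - 144*u + 64*v^2 + 128*v + 89), Gamma_vuu = (192*v + 192)/(576*u^2 - 144*u + 64*v^2 + 128*v + 89), Gamma_vuv = 0, Gamma_vvv = (64*v + 64)/(576*u^2 - 144*u + 64*v^2 + 128*v + 89)
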